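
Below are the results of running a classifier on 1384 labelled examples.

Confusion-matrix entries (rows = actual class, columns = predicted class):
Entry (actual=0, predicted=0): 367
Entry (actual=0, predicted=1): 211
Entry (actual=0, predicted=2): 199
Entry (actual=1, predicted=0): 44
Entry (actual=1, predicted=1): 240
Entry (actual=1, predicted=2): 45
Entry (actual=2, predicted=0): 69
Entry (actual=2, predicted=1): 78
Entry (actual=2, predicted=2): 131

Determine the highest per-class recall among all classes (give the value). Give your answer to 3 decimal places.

0.729

Per-class recall (TP/(TP+FN)):
  0: TP=367, FN=211+199=410 → 367/777 = 0.4723
  1: TP=240, FN=44+45=89 → 240/329 = 0.7295
  2: TP=131, FN=69+78=147 → 131/278 = 0.4712
Highest is class '1' with recall = 0.729.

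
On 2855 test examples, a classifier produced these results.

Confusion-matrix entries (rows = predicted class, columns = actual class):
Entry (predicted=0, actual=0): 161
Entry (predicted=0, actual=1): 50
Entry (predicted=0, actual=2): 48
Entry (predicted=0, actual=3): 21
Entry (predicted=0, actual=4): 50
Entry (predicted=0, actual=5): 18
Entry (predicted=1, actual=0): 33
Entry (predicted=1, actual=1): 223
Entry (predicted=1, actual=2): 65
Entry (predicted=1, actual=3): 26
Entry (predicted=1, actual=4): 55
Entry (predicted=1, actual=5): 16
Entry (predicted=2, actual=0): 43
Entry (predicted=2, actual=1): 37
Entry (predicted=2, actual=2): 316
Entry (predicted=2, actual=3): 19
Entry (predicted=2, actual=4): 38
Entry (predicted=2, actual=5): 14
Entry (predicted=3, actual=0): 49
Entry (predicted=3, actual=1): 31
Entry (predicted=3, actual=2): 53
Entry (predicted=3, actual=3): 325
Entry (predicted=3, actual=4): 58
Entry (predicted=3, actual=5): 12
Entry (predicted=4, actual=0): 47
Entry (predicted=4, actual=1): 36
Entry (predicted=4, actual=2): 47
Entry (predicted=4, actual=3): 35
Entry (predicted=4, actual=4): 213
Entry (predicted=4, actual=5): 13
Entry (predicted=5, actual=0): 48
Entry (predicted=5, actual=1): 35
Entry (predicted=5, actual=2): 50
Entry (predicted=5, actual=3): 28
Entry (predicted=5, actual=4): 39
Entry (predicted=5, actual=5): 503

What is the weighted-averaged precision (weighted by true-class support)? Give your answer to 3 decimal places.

Per-class precision (TP/(TP+FP)):
  0: TP=161, FP=50+48+21+50+18=187 → 161/348 = 0.4626
  1: TP=223, FP=33+65+26+55+16=195 → 223/418 = 0.5335
  2: TP=316, FP=43+37+19+38+14=151 → 316/467 = 0.6767
  3: TP=325, FP=49+31+53+58+12=203 → 325/528 = 0.6155
  4: TP=213, FP=47+36+47+35+13=178 → 213/391 = 0.5448
  5: TP=503, FP=48+35+50+28+39=200 → 503/703 = 0.7155
Weighted-precision = Σ (supportᵢ/N)·precisionᵢ with N=2855: (381/2855)·0.4626 + (412/2855)·0.5335 + (579/2855)·0.6767 + (454/2855)·0.6155 + (453/2855)·0.5448 + (576/2855)·0.7155 = 0.605

0.605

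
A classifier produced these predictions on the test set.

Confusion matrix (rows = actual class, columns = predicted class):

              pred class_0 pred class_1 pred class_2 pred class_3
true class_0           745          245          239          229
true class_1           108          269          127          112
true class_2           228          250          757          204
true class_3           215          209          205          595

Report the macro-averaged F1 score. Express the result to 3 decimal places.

0.483

Per-class F1 score (2·TP/(2·TP+FP+FN)):
  class_0: TP=745, FP=108+228+215=551, FN=245+239+229=713 → 1490/2754 = 0.5410
  class_1: TP=269, FP=245+250+209=704, FN=108+127+112=347 → 538/1589 = 0.3386
  class_2: TP=757, FP=239+127+205=571, FN=228+250+204=682 → 1514/2767 = 0.5472
  class_3: TP=595, FP=229+112+204=545, FN=215+209+205=629 → 1190/2364 = 0.5034
Macro-F1 score = mean = (0.5410 + 0.3386 + 0.5472 + 0.5034) / 4 = 0.483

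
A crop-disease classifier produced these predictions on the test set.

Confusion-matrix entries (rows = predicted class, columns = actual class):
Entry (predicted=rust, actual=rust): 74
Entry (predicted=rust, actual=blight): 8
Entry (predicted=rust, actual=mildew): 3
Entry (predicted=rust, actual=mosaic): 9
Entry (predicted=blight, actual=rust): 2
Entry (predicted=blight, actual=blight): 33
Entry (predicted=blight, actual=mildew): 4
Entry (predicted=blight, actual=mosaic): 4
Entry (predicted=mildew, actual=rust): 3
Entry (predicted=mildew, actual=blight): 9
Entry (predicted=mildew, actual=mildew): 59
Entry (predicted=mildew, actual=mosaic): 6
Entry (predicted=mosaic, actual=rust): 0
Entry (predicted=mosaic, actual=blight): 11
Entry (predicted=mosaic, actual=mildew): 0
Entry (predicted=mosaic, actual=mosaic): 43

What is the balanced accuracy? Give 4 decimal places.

0.7663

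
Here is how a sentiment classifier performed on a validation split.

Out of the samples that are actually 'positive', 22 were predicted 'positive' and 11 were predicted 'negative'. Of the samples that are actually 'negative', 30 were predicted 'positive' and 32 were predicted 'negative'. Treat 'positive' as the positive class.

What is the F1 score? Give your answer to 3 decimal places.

Precision = TP/(TP+FP) = 22/52 = 0.4231
Recall = TP/(TP+FN) = 22/33 = 0.6667
F1 = 2·TP/(2·TP+FP+FN) = 44/85 = 0.518

0.518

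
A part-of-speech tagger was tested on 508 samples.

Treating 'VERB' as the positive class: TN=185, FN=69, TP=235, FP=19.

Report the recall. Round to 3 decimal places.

Recall = TP/(TP+FN) = 235/(235+69) = 235/304 = 0.773

0.773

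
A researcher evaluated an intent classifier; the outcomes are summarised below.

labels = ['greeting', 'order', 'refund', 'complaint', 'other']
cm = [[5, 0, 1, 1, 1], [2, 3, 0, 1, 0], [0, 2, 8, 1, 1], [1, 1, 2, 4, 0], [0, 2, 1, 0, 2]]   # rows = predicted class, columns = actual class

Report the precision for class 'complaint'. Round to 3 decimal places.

Treat 'complaint' as positive and all other classes as negative.
precision = TP/(TP+FP).
complaint: TP=4, FP=1+1+2+0=4 → 4/8 = 0.5000

0.500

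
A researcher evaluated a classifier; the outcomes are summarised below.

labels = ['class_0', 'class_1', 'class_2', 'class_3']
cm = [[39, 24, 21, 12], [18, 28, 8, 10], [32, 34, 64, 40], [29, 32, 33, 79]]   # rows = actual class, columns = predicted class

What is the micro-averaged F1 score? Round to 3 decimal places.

Micro-averaging pools counts across classes: ΣTP=210, ΣFP=293, ΣFN=293.
Micro-F1 score = 2·TP/(2·TP+FP+FN) on pooled counts = 0.417 (equals overall accuracy in single-label multiclass).

0.417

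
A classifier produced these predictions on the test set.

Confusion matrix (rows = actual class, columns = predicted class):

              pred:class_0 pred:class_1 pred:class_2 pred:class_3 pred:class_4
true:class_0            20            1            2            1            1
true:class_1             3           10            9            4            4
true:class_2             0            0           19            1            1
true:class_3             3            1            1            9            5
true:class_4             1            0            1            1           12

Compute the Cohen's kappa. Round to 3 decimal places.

Observed agreement pₒ = trace/N = 70/110 = 0.6364
Expected agreement pₑ = Σ (rowᵢ·colᵢ)/N² = (25·27 + 30·12 + 21·32 + 19·16 + 15·23)/110² = 0.1947
κ = (pₒ − pₑ)/(1 − pₑ) = (0.6364 − 0.1947)/(1 − 0.1947) = 0.548

0.548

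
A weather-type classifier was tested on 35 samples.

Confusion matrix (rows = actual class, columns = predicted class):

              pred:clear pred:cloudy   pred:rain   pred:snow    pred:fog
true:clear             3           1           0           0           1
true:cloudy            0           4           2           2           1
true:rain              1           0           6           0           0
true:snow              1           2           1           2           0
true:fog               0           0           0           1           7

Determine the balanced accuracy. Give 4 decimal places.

Balanced accuracy = mean of per-class recall.
  clear: recall = 3/5 = 0.60000
  cloudy: recall = 4/9 = 0.44444
  rain: recall = 6/7 = 0.85714
  snow: recall = 2/6 = 0.33333
  fog: recall = 7/8 = 0.87500
Mean = (0.60000 + 0.44444 + 0.85714 + 0.33333 + 0.87500) / 5 = 0.6220

0.6220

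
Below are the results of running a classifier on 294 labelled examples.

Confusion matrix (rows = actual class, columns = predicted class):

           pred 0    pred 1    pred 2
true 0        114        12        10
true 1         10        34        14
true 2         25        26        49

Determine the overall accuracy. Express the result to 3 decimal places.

0.670

Accuracy = trace / total = (114+34+49=197) / 294 = 197/294 = 0.670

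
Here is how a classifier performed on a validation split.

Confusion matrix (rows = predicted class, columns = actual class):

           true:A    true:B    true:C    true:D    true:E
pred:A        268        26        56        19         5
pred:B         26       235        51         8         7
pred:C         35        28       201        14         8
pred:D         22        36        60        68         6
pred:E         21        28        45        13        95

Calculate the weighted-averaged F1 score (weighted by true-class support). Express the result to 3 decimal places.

Per-class F1 score (2·TP/(2·TP+FP+FN)):
  A: TP=268, FP=26+56+19+5=106, FN=26+35+22+21=104 → 536/746 = 0.7185
  B: TP=235, FP=26+51+8+7=92, FN=26+28+36+28=118 → 470/680 = 0.6912
  C: TP=201, FP=35+28+14+8=85, FN=56+51+60+45=212 → 402/699 = 0.5751
  D: TP=68, FP=22+36+60+6=124, FN=19+8+14+13=54 → 136/314 = 0.4331
  E: TP=95, FP=21+28+45+13=107, FN=5+7+8+6=26 → 190/323 = 0.5882
Weighted-F1 score = Σ (supportᵢ/N)·F1 scoreᵢ with N=1381: (372/1381)·0.7185 + (353/1381)·0.6912 + (413/1381)·0.5751 + (122/1381)·0.4331 + (121/1381)·0.5882 = 0.632

0.632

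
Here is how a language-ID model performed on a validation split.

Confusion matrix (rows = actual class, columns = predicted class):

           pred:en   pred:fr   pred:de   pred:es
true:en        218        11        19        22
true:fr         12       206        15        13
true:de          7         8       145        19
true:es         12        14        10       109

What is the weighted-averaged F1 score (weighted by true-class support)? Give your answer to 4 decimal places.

0.8089

Per-class F1 score (2·TP/(2·TP+FP+FN)):
  en: TP=218, FP=12+7+12=31, FN=11+19+22=52 → 436/519 = 0.84008
  fr: TP=206, FP=11+8+14=33, FN=12+15+13=40 → 412/485 = 0.84948
  de: TP=145, FP=19+15+10=44, FN=7+8+19=34 → 290/368 = 0.78804
  es: TP=109, FP=22+13+19=54, FN=12+14+10=36 → 218/308 = 0.70779
Weighted-F1 score = Σ (supportᵢ/N)·F1 scoreᵢ with N=840: (270/840)·0.84008 + (246/840)·0.84948 + (179/840)·0.78804 + (145/840)·0.70779 = 0.8089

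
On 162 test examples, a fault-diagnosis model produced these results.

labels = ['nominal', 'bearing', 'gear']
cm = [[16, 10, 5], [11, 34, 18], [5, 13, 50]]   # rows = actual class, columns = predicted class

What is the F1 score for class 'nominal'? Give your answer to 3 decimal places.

F1 score = 2·TP/(2·TP+FP+FN).
nominal: TP=16, FP=11+5=16, FN=10+5=15 → 32/63 = 0.5079

0.508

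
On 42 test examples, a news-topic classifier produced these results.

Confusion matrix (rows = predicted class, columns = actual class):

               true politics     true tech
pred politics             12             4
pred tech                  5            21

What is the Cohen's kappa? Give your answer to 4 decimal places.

0.5511

Observed agreement pₒ = trace/N = 33/42 = 0.78571
Expected agreement pₑ = Σ (rowᵢ·colᵢ)/N² = (17·16 + 25·26)/42² = 0.52268
κ = (pₒ − pₑ)/(1 − pₑ) = (0.78571 − 0.52268)/(1 − 0.52268) = 0.5511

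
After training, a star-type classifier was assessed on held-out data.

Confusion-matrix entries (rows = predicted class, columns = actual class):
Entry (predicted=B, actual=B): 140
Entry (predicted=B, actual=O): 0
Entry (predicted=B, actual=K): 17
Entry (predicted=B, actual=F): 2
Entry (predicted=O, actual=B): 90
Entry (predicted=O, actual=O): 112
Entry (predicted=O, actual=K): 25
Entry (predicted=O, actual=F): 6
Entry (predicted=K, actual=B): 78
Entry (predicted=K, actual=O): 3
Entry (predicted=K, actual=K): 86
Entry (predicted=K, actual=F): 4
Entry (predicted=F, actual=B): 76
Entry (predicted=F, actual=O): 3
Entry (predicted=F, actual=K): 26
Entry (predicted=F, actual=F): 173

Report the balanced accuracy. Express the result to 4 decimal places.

0.7018

Balanced accuracy = mean of per-class recall.
  B: recall = 140/384 = 0.36458
  O: recall = 112/118 = 0.94915
  K: recall = 86/154 = 0.55844
  F: recall = 173/185 = 0.93514
Mean = (0.36458 + 0.94915 + 0.55844 + 0.93514) / 4 = 0.7018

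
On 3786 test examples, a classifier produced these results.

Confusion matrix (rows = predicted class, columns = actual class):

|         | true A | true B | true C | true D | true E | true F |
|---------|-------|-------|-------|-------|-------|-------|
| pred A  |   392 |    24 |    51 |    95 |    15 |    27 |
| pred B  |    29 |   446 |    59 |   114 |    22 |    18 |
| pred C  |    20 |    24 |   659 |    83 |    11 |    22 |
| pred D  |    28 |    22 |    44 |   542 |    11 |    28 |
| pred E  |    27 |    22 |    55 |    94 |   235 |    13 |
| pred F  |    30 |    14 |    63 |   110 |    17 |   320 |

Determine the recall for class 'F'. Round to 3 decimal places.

Take TP from the diagonal, FP from the rest of the 'F' prediction marginal, FN from the rest of the 'F' actual marginal.
recall = TP/(TP+FN).
F: TP=320, FN=27+18+22+28+13=108 → 320/428 = 0.7477

0.748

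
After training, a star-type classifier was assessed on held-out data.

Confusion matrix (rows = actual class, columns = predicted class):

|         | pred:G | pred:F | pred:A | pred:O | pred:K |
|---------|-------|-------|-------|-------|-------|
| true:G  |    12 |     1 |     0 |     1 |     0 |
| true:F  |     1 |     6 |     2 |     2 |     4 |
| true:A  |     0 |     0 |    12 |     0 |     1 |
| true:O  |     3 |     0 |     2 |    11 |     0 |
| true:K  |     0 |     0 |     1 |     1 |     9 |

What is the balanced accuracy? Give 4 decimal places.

0.7372

Balanced accuracy = mean of per-class recall.
  G: recall = 12/14 = 0.85714
  F: recall = 6/15 = 0.40000
  A: recall = 12/13 = 0.92308
  O: recall = 11/16 = 0.68750
  K: recall = 9/11 = 0.81818
Mean = (0.85714 + 0.40000 + 0.92308 + 0.68750 + 0.81818) / 5 = 0.7372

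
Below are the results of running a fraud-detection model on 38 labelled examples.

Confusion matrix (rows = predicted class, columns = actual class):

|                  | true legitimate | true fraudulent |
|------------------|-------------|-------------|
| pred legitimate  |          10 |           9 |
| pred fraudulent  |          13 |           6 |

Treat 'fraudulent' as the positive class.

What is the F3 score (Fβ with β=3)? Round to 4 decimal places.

0.3896

Fβ = (1+β²)·TP / ((1+β²)·TP + β²·FN + FP), with β²=9
= 10·6 / (10·6 + 9·9 + 13) = 0.3896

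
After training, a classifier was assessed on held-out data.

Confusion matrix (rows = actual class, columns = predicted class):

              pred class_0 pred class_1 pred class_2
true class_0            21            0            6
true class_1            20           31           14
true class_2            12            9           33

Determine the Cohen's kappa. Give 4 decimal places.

0.3825

Observed agreement pₒ = trace/N = 85/146 = 0.58219
Expected agreement pₑ = Σ (rowᵢ·colᵢ)/N² = (27·53 + 65·40 + 54·53)/146² = 0.32337
κ = (pₒ − pₑ)/(1 − pₑ) = (0.58219 − 0.32337)/(1 − 0.32337) = 0.3825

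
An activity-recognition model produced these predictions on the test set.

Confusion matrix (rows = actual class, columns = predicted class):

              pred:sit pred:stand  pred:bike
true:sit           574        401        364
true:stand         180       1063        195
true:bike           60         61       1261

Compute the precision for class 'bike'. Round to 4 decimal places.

Treat 'bike' as positive and all other classes as negative.
precision = TP/(TP+FP).
bike: TP=1261, FP=364+195=559 → 1261/1820 = 0.69286

0.6929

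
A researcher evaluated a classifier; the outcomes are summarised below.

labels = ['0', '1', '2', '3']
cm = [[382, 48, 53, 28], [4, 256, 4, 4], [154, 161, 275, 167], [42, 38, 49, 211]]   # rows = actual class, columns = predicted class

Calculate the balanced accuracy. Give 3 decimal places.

0.672

Balanced accuracy = mean of per-class recall.
  0: recall = 382/511 = 0.7476
  1: recall = 256/268 = 0.9552
  2: recall = 275/757 = 0.3633
  3: recall = 211/340 = 0.6206
Mean = (0.7476 + 0.9552 + 0.3633 + 0.6206) / 4 = 0.672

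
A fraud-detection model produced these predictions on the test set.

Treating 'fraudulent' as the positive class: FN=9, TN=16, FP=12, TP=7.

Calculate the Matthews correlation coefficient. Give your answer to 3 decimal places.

0.009

MCC = (TP·TN − FP·FN) / √((TP+FP)(TP+FN)(TN+FP)(TN+FN))
Numerator = 7·16 − 12·9 = 4
Denominator = √(19·16·28·25) = √212800 = 461.3025
MCC = 4 / 461.3025 = 0.009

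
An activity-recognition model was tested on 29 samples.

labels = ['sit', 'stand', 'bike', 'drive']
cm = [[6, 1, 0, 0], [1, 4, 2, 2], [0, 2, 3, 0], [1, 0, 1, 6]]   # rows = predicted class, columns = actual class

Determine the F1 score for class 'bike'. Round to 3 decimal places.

0.545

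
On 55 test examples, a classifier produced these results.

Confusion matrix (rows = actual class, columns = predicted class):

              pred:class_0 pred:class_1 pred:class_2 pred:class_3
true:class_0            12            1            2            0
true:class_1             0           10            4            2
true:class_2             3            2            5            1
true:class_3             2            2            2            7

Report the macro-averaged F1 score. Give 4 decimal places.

Per-class F1 score (2·TP/(2·TP+FP+FN)):
  class_0: TP=12, FP=0+3+2=5, FN=1+2+0=3 → 24/32 = 0.75000
  class_1: TP=10, FP=1+2+2=5, FN=0+4+2=6 → 20/31 = 0.64516
  class_2: TP=5, FP=2+4+2=8, FN=3+2+1=6 → 10/24 = 0.41667
  class_3: TP=7, FP=0+2+1=3, FN=2+2+2=6 → 14/23 = 0.60870
Macro-F1 score = mean = (0.75000 + 0.64516 + 0.41667 + 0.60870) / 4 = 0.6051

0.6051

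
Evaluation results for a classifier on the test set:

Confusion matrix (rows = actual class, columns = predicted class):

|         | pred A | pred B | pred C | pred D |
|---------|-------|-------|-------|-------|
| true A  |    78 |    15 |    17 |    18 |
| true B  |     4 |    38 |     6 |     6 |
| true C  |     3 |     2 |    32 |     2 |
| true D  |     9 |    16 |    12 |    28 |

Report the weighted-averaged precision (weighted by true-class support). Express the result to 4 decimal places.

0.6554

Per-class precision (TP/(TP+FP)):
  A: TP=78, FP=4+3+9=16 → 78/94 = 0.82979
  B: TP=38, FP=15+2+16=33 → 38/71 = 0.53521
  C: TP=32, FP=17+6+12=35 → 32/67 = 0.47761
  D: TP=28, FP=18+6+2=26 → 28/54 = 0.51852
Weighted-precision = Σ (supportᵢ/N)·precisionᵢ with N=286: (128/286)·0.82979 + (54/286)·0.53521 + (39/286)·0.47761 + (65/286)·0.51852 = 0.6554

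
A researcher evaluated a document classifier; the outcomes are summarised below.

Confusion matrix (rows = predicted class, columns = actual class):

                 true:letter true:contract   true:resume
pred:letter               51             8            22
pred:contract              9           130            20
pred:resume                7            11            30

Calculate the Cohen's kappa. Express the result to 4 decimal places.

0.5597

Observed agreement pₒ = trace/N = 211/288 = 0.73264
Expected agreement pₑ = Σ (rowᵢ·colᵢ)/N² = (67·81 + 149·159 + 72·48)/288² = 0.39272
κ = (pₒ − pₑ)/(1 − pₑ) = (0.73264 − 0.39272)/(1 − 0.39272) = 0.5597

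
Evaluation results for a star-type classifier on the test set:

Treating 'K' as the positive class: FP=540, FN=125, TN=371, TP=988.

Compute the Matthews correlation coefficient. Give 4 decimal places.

MCC = (TP·TN − FP·FN) / √((TP+FP)(TP+FN)(TN+FP)(TN+FN))
Numerator = 988·371 − 540·125 = 299048
Denominator = √(1528·1113·911·496) = √768455232384 = 876615.7838
MCC = 299048 / 876615.7838 = 0.3411

0.3411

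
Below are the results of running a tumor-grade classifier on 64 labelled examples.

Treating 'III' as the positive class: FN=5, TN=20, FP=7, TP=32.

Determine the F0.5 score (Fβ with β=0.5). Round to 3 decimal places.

0.829

Fβ = (1+β²)·TP / ((1+β²)·TP + β²·FN + FP), with β²=1/4
= 1.25·32 / (1.25·32 + 0.25·5 + 7) = 0.829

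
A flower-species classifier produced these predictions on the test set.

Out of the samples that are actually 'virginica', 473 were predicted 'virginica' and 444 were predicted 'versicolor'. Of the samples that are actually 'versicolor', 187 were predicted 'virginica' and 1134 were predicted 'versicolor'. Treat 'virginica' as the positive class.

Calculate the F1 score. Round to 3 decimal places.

0.600

Precision = TP/(TP+FP) = 473/660 = 0.7167
Recall = TP/(TP+FN) = 473/917 = 0.5158
F1 = 2·TP/(2·TP+FP+FN) = 946/1577 = 0.600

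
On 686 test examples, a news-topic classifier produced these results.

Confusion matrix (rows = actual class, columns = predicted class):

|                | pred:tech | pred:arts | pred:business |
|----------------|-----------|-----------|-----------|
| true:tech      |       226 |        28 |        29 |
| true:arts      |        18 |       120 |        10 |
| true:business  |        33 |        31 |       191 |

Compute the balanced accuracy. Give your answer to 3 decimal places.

Balanced accuracy = mean of per-class recall.
  tech: recall = 226/283 = 0.7986
  arts: recall = 120/148 = 0.8108
  business: recall = 191/255 = 0.7490
Mean = (0.7986 + 0.8108 + 0.7490) / 3 = 0.786

0.786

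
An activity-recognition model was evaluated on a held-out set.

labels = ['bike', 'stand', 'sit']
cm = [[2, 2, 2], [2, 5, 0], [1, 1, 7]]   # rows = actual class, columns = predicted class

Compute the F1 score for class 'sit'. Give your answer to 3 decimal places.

0.778

Treat 'sit' as positive and all other classes as negative.
F1 score = 2·TP/(2·TP+FP+FN).
sit: TP=7, FP=2+0=2, FN=1+1=2 → 14/18 = 0.7778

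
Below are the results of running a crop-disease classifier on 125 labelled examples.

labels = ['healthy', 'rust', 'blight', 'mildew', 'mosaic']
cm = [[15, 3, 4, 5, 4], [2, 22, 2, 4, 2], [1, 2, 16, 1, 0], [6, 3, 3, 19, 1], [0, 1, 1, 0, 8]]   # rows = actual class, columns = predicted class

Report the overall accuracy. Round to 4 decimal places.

0.6400

Accuracy = trace / total = (15+22+16+19+8=80) / 125 = 80/125 = 0.6400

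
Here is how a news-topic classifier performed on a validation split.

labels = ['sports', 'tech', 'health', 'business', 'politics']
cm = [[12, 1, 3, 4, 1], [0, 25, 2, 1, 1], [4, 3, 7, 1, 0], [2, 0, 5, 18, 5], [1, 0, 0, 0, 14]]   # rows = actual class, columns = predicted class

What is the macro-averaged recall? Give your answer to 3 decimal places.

0.687

Per-class recall (TP/(TP+FN)):
  sports: TP=12, FN=1+3+4+1=9 → 12/21 = 0.5714
  tech: TP=25, FN=0+2+1+1=4 → 25/29 = 0.8621
  health: TP=7, FN=4+3+1+0=8 → 7/15 = 0.4667
  business: TP=18, FN=2+0+5+5=12 → 18/30 = 0.6000
  politics: TP=14, FN=1+0+0+0=1 → 14/15 = 0.9333
Macro-recall = mean = (0.5714 + 0.8621 + 0.4667 + 0.6000 + 0.9333) / 5 = 0.687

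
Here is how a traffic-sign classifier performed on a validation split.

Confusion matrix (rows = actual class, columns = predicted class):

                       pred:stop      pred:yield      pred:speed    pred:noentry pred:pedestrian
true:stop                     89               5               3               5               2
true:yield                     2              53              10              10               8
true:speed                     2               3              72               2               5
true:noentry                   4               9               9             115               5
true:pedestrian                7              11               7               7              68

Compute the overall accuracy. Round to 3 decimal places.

0.774

Accuracy = trace / total = (89+53+72+115+68=397) / 513 = 397/513 = 0.774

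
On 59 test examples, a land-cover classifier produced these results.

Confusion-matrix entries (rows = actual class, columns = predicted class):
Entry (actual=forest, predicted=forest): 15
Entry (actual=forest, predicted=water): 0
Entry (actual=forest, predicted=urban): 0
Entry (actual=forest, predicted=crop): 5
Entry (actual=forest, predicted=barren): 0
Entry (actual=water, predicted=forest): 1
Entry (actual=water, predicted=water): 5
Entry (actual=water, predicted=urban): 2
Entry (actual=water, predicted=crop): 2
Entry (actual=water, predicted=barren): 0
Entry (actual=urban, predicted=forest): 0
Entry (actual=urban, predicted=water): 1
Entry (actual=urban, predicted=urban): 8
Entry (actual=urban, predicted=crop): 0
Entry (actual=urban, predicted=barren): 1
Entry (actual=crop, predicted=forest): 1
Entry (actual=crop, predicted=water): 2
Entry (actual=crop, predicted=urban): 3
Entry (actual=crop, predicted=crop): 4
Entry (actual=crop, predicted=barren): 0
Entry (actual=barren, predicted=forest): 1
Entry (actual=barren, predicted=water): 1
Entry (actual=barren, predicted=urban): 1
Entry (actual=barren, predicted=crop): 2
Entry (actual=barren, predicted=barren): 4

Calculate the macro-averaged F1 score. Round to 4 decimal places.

0.5803

Per-class F1 score (2·TP/(2·TP+FP+FN)):
  forest: TP=15, FP=1+0+1+1=3, FN=0+0+5+0=5 → 30/38 = 0.78947
  water: TP=5, FP=0+1+2+1=4, FN=1+2+2+0=5 → 10/19 = 0.52632
  urban: TP=8, FP=0+2+3+1=6, FN=0+1+0+1=2 → 16/24 = 0.66667
  crop: TP=4, FP=5+2+0+2=9, FN=1+2+3+0=6 → 8/23 = 0.34783
  barren: TP=4, FP=0+0+1+0=1, FN=1+1+1+2=5 → 8/14 = 0.57143
Macro-F1 score = mean = (0.78947 + 0.52632 + 0.66667 + 0.34783 + 0.57143) / 5 = 0.5803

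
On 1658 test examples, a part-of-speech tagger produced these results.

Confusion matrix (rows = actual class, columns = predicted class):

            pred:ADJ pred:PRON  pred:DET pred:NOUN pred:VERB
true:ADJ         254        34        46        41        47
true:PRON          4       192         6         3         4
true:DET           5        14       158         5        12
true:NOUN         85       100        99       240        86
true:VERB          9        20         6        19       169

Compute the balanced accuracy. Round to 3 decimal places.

0.697

Balanced accuracy = mean of per-class recall.
  ADJ: recall = 254/422 = 0.6019
  PRON: recall = 192/209 = 0.9187
  DET: recall = 158/194 = 0.8144
  NOUN: recall = 240/610 = 0.3934
  VERB: recall = 169/223 = 0.7578
Mean = (0.6019 + 0.9187 + 0.8144 + 0.3934 + 0.7578) / 5 = 0.697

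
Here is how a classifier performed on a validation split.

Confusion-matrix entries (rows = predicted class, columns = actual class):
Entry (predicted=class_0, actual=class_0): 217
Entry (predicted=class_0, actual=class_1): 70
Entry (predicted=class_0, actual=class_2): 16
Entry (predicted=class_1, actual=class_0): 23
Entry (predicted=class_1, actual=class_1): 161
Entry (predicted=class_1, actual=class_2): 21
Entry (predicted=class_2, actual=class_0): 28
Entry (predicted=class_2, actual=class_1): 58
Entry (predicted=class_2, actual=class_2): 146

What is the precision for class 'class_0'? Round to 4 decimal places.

Take TP from the diagonal, FP from the rest of the 'class_0' prediction marginal, FN from the rest of the 'class_0' actual marginal.
precision = TP/(TP+FP).
class_0: TP=217, FP=70+16=86 → 217/303 = 0.71617

0.7162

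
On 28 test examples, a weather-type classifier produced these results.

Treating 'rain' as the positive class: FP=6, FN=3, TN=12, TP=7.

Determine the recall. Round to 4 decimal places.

Recall = TP/(TP+FN) = 7/(7+3) = 7/10 = 0.7000

0.7000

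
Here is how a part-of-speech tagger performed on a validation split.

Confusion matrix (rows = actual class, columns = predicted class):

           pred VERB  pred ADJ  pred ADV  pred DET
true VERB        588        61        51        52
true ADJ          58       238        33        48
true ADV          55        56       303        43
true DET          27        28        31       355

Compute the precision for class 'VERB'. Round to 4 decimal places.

Treat 'VERB' as positive and all other classes as negative.
precision = TP/(TP+FP).
VERB: TP=588, FP=58+55+27=140 → 588/728 = 0.80769

0.8077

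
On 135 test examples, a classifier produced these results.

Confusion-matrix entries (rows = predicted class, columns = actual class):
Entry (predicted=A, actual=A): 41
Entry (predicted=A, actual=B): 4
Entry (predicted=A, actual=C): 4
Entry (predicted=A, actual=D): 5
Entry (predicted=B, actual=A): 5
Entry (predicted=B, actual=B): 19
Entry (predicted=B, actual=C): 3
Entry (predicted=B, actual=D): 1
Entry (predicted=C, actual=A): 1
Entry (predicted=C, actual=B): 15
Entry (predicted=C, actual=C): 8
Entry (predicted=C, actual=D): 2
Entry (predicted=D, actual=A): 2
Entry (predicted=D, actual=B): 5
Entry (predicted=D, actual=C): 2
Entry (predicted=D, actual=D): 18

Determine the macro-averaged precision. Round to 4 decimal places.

Per-class precision (TP/(TP+FP)):
  A: TP=41, FP=4+4+5=13 → 41/54 = 0.75926
  B: TP=19, FP=5+3+1=9 → 19/28 = 0.67857
  C: TP=8, FP=1+15+2=18 → 8/26 = 0.30769
  D: TP=18, FP=2+5+2=9 → 18/27 = 0.66667
Macro-precision = mean = (0.75926 + 0.67857 + 0.30769 + 0.66667) / 4 = 0.6030

0.6030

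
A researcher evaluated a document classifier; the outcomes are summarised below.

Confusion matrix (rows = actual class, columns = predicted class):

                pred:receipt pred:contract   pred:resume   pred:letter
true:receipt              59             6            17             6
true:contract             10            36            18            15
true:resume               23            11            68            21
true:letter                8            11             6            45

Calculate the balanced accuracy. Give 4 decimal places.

0.5805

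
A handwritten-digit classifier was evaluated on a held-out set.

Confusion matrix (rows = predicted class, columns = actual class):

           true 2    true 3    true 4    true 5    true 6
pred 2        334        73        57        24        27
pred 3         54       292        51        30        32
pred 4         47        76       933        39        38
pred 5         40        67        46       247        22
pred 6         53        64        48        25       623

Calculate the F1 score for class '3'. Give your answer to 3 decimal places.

F1 score = 2·TP/(2·TP+FP+FN).
3: TP=292, FP=54+51+30+32=167, FN=73+76+67+64=280 → 584/1031 = 0.5664

0.566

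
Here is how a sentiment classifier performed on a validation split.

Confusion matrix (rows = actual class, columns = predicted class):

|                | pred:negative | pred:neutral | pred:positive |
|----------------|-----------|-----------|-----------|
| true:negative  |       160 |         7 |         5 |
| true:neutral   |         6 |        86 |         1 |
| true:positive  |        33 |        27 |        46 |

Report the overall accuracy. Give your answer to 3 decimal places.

Accuracy = trace / total = (160+86+46=292) / 371 = 292/371 = 0.787

0.787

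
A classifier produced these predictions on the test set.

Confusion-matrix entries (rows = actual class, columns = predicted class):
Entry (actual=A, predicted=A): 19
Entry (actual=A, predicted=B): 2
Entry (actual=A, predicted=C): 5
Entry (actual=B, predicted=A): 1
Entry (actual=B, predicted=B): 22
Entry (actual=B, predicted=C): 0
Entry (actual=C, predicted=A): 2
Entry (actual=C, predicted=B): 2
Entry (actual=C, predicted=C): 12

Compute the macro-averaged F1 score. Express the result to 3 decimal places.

0.806

Per-class F1 score (2·TP/(2·TP+FP+FN)):
  A: TP=19, FP=1+2=3, FN=2+5=7 → 38/48 = 0.7917
  B: TP=22, FP=2+2=4, FN=1+0=1 → 44/49 = 0.8980
  C: TP=12, FP=5+0=5, FN=2+2=4 → 24/33 = 0.7273
Macro-F1 score = mean = (0.7917 + 0.8980 + 0.7273) / 3 = 0.806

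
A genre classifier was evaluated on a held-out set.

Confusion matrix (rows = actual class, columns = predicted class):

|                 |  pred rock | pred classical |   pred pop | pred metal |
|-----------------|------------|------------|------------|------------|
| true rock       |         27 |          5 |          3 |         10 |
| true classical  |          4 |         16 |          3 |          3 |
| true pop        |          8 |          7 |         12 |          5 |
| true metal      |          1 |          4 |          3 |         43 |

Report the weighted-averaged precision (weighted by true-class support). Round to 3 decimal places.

Per-class precision (TP/(TP+FP)):
  rock: TP=27, FP=4+8+1=13 → 27/40 = 0.6750
  classical: TP=16, FP=5+7+4=16 → 16/32 = 0.5000
  pop: TP=12, FP=3+3+3=9 → 12/21 = 0.5714
  metal: TP=43, FP=10+3+5=18 → 43/61 = 0.7049
Weighted-precision = Σ (supportᵢ/N)·precisionᵢ with N=154: (45/154)·0.6750 + (26/154)·0.5000 + (32/154)·0.5714 + (51/154)·0.7049 = 0.634

0.634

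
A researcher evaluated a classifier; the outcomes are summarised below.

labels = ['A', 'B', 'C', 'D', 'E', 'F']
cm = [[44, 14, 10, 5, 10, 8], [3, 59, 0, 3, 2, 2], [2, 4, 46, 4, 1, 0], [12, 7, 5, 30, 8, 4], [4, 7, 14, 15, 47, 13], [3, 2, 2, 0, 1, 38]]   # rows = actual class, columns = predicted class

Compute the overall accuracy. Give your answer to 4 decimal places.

Accuracy = trace / total = (44+59+46+30+47+38=264) / 429 = 264/429 = 0.6154

0.6154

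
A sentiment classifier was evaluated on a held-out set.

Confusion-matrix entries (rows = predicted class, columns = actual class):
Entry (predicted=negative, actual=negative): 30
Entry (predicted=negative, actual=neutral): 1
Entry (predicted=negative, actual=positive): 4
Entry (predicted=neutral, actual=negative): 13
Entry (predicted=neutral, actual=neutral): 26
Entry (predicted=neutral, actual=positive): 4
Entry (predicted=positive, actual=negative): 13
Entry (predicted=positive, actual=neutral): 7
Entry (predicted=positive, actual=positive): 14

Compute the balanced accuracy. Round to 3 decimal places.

Balanced accuracy = mean of per-class recall.
  negative: recall = 30/56 = 0.5357
  neutral: recall = 26/34 = 0.7647
  positive: recall = 14/22 = 0.6364
Mean = (0.5357 + 0.7647 + 0.6364) / 3 = 0.646

0.646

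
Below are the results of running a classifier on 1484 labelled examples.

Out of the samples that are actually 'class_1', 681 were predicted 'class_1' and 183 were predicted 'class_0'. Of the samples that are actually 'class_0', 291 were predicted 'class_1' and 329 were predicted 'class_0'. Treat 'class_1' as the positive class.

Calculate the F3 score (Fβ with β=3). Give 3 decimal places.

Fβ = (1+β²)·TP / ((1+β²)·TP + β²·FN + FP), with β²=9
= 10·681 / (10·681 + 9·183 + 291) = 0.778

0.778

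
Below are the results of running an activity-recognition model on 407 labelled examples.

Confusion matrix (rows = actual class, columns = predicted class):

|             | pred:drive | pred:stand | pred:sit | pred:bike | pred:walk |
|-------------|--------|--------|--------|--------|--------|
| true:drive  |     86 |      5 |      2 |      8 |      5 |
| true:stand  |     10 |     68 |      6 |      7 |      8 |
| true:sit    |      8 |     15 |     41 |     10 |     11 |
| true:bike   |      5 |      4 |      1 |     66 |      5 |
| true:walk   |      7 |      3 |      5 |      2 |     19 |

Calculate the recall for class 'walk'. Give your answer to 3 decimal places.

0.528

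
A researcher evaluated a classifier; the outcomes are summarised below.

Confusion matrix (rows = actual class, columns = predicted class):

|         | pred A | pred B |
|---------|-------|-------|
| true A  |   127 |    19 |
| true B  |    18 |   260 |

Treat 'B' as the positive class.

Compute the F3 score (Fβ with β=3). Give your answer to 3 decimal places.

Fβ = (1+β²)·TP / ((1+β²)·TP + β²·FN + FP), with β²=9
= 10·260 / (10·260 + 9·18 + 19) = 0.935

0.935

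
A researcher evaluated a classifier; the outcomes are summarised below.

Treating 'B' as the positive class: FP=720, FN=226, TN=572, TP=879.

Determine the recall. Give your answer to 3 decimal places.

Recall = TP/(TP+FN) = 879/(879+226) = 879/1105 = 0.795

0.795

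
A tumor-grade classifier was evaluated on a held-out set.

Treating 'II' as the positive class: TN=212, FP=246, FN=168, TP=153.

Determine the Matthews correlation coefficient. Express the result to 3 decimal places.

-0.060

MCC = (TP·TN − FP·FN) / √((TP+FP)(TP+FN)(TN+FP)(TN+FN))
Numerator = 153·212 − 246·168 = -8892
Denominator = √(399·321·458·380) = √22290869160 = 149301.2698
MCC = -8892 / 149301.2698 = -0.060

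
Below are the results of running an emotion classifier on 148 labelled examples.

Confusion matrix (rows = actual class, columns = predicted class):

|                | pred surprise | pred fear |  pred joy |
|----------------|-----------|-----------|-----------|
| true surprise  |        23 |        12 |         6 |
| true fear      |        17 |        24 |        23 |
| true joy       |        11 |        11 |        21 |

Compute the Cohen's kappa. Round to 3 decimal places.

Observed agreement pₒ = trace/N = 68/148 = 0.4595
Expected agreement pₑ = Σ (rowᵢ·colᵢ)/N² = (41·51 + 64·47 + 43·50)/148² = 0.3309
κ = (pₒ − pₑ)/(1 − pₑ) = (0.4595 − 0.3309)/(1 − 0.3309) = 0.192

0.192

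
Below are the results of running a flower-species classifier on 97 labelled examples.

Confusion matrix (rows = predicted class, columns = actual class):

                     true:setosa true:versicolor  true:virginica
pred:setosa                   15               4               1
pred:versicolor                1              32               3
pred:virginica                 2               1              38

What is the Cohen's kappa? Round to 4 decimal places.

Observed agreement pₒ = trace/N = 85/97 = 0.87629
Expected agreement pₑ = Σ (rowᵢ·colᵢ)/N² = (18·20 + 37·36 + 42·41)/97² = 0.36284
κ = (pₒ − pₑ)/(1 − pₑ) = (0.87629 − 0.36284)/(1 − 0.36284) = 0.8058

0.8058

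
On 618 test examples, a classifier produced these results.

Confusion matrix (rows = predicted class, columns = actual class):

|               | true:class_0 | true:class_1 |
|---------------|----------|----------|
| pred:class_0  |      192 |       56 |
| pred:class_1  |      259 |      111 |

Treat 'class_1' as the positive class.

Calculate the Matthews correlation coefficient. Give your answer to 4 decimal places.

0.0819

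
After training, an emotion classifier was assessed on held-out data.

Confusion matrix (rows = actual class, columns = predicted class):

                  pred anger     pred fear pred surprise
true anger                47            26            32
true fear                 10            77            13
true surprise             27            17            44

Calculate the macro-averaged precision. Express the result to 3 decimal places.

0.565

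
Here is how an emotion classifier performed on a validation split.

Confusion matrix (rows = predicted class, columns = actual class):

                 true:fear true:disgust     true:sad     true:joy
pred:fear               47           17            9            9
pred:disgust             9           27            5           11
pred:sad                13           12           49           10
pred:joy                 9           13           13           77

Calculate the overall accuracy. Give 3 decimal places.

0.606

Accuracy = trace / total = (47+27+49+77=200) / 330 = 200/330 = 0.606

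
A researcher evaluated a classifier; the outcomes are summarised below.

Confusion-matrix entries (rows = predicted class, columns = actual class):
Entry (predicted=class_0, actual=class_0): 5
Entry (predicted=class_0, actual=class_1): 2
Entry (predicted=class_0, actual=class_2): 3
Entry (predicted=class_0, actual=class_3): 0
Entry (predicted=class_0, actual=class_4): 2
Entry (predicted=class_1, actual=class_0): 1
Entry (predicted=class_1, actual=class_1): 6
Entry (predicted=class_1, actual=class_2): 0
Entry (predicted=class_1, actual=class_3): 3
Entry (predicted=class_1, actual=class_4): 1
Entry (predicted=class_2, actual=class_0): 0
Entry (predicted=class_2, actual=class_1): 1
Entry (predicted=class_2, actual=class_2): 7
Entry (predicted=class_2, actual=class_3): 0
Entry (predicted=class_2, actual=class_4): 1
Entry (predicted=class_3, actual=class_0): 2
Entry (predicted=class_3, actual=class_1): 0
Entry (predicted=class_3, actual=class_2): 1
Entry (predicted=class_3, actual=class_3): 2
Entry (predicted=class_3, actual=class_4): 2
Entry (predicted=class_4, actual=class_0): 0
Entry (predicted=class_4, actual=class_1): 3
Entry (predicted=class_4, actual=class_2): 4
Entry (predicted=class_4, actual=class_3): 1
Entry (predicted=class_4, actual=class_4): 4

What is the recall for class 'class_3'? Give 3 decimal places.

0.333

Take TP from the diagonal, FP from the rest of the 'class_3' prediction marginal, FN from the rest of the 'class_3' actual marginal.
recall = TP/(TP+FN).
class_3: TP=2, FN=0+3+0+1=4 → 2/6 = 0.3333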